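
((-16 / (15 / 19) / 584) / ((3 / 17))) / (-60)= 0.00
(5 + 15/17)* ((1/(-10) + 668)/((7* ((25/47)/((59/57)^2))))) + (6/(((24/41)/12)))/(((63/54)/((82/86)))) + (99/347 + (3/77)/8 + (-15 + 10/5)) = 1218.33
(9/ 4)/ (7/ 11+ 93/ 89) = 8811/ 6584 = 1.34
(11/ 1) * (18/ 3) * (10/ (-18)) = -110/ 3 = -36.67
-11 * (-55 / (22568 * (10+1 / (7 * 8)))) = 55 / 20553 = 0.00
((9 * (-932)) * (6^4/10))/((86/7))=-19023984/215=-88483.65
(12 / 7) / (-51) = -0.03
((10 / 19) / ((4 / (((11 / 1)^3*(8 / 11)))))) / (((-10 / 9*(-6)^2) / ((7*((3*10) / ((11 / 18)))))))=-20790 / 19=-1094.21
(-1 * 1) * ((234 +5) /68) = -239 /68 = -3.51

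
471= 471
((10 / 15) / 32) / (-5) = -1 / 240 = -0.00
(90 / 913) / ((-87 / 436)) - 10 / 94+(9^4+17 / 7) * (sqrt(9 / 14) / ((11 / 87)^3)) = -747145 / 1244419+45381392748 * sqrt(14) / 65219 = 2603560.07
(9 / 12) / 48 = 1 / 64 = 0.02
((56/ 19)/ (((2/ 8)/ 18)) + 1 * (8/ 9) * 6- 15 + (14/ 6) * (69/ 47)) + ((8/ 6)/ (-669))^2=740881752224/ 3597047757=205.97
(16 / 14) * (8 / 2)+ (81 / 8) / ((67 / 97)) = 72151 / 3752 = 19.23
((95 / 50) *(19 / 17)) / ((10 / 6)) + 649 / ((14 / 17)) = 2348303 / 2975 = 789.35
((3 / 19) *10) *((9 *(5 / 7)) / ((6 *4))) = 225 / 532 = 0.42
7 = 7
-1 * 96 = -96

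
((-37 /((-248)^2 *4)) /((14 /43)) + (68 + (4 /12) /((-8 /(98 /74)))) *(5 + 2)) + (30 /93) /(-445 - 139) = 13273660108127 /27908547072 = 475.61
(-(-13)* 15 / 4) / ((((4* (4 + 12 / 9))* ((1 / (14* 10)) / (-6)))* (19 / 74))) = -2272725 / 304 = -7476.07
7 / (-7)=-1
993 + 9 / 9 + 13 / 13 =995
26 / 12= 2.17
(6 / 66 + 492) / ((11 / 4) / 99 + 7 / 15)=974340 / 979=995.24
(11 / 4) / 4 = 11 / 16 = 0.69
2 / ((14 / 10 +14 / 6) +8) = 15 / 88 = 0.17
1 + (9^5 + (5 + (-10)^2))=59155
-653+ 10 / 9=-5867 / 9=-651.89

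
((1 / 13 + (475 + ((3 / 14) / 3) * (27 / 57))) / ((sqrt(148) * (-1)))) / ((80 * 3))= -1642933 * sqrt(37) / 61414080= -0.16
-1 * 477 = -477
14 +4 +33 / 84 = 515 / 28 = 18.39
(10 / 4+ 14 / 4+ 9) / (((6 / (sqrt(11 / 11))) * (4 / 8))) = 5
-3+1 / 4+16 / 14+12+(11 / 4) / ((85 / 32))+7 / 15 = 84929 / 7140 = 11.89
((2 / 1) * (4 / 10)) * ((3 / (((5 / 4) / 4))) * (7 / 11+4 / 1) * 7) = 68544 / 275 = 249.25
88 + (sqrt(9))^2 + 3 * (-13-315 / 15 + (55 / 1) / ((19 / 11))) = 1720 / 19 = 90.53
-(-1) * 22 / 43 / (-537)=-22 / 23091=-0.00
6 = 6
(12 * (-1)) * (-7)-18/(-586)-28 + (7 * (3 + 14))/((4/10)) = 207169/586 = 353.53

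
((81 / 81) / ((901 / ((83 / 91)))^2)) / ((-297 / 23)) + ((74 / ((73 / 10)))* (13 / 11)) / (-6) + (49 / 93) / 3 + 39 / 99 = -6448097561530979 / 4518282382604991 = -1.43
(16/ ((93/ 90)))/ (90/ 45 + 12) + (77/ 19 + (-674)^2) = 1873001217/ 4123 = 454281.16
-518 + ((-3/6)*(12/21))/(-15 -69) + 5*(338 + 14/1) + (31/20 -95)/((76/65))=51930989/44688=1162.08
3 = 3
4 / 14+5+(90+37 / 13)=8930 / 91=98.13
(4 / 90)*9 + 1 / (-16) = 27 / 80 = 0.34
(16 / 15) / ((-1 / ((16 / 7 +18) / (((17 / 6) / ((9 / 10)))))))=-20448 / 2975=-6.87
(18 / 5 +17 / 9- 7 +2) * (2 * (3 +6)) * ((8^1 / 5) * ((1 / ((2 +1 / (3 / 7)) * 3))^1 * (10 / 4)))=176 / 65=2.71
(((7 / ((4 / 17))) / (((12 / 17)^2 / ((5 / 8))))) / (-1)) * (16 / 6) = -171955 / 1728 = -99.51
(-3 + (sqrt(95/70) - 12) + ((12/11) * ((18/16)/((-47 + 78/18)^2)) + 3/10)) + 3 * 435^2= sqrt(266)/14 + 1023060100287/1802240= 567661.47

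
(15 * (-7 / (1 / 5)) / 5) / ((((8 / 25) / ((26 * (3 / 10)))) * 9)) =-2275 / 8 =-284.38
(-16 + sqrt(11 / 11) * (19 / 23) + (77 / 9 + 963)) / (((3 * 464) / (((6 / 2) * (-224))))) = -2771594 / 6003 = -461.70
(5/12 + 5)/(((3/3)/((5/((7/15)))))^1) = 1625/28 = 58.04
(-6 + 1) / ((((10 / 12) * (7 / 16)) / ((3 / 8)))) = -36 / 7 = -5.14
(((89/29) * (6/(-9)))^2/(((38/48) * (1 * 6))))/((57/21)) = 887152/2732409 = 0.32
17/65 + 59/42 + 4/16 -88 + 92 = 32303/5460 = 5.92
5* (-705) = -3525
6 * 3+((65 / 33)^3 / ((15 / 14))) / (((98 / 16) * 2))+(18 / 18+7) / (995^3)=13814282232039166 / 743413351440375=18.58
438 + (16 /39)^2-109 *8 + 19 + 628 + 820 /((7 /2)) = 4764043 /10647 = 447.45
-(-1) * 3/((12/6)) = 3/2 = 1.50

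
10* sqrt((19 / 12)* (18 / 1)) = 5* sqrt(114) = 53.39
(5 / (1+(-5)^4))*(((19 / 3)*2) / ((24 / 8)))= 95 / 2817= 0.03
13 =13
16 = 16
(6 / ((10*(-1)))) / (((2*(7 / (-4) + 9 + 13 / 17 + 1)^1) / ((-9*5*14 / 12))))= 1071 / 613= 1.75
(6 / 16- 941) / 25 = -301 / 8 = -37.62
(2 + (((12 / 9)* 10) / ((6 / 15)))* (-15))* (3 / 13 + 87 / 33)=-204180 / 143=-1427.83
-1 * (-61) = 61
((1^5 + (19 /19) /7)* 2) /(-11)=-16 /77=-0.21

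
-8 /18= -4 /9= -0.44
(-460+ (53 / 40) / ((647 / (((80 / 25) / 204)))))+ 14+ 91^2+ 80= 13058562803 / 1649850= 7915.00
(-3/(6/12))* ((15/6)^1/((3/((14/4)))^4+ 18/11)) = -6.89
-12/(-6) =2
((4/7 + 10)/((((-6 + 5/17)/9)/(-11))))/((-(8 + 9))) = -7326/679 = -10.79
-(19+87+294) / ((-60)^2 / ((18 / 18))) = -1 / 9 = -0.11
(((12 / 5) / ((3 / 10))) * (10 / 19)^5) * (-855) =-36000000 / 130321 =-276.24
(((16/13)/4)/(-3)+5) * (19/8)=3629/312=11.63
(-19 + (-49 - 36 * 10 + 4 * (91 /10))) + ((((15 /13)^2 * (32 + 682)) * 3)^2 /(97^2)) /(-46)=-12682696546516 /30904001635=-410.39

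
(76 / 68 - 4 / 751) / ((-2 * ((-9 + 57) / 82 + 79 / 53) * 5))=-30858773 / 575919370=-0.05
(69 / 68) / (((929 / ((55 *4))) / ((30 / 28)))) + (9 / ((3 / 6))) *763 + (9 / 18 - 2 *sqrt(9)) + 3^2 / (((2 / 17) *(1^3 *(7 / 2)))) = 1520144195 / 110551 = 13750.61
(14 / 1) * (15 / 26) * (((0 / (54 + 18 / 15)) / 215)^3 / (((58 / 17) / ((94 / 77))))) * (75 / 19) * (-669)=0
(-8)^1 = -8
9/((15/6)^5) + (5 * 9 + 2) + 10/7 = 1061391/21875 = 48.52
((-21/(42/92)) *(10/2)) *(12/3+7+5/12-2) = -12995/6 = -2165.83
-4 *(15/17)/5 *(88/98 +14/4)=-3.10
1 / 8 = 0.12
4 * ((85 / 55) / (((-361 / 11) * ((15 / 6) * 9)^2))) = -272 / 731025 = -0.00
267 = 267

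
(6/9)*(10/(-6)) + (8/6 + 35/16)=2.41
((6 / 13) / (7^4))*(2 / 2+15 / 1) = 96 / 31213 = 0.00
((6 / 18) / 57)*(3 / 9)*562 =562 / 513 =1.10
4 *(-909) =-3636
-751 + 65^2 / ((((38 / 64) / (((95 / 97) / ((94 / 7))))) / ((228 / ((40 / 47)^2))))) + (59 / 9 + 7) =141972776 / 873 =162626.32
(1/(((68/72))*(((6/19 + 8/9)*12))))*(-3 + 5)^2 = 513/1751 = 0.29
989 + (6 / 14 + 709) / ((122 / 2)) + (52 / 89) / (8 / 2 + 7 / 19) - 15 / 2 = 6266002223 / 6308498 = 993.26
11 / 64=0.17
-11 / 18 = -0.61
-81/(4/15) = -303.75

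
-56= -56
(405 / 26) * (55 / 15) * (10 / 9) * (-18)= -14850 / 13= -1142.31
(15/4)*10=75/2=37.50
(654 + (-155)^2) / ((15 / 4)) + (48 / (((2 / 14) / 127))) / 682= 33982196 / 5115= 6643.64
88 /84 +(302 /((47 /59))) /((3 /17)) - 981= 1153129 /987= 1168.32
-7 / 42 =-1 / 6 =-0.17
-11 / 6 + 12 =61 / 6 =10.17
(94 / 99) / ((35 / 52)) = 4888 / 3465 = 1.41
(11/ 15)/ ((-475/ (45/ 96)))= -11/ 15200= -0.00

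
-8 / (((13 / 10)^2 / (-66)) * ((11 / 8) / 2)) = 76800 / 169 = 454.44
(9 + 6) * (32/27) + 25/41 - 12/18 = 6539/369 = 17.72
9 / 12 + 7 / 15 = 73 / 60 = 1.22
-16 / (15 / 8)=-128 / 15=-8.53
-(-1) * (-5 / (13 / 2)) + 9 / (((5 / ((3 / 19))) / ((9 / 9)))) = -599 / 1235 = -0.49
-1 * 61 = -61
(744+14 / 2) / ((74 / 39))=29289 / 74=395.80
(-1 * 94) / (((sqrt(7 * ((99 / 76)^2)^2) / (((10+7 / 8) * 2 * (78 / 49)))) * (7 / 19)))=-1944553936 * sqrt(7) / 2614689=-1967.66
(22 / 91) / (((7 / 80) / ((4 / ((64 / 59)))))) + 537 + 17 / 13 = 349392 / 637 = 548.50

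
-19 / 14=-1.36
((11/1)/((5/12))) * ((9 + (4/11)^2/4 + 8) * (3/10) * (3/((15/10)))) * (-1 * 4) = -296784/275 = -1079.21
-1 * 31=-31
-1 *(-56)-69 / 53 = 2899 / 53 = 54.70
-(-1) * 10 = 10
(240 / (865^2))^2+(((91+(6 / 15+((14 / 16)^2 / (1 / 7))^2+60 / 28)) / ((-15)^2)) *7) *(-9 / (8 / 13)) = -204108268893961767 / 3668971687936000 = -55.63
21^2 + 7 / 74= 32641 / 74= 441.09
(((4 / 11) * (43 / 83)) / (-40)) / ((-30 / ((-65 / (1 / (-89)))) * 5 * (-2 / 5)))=-49751 / 109560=-0.45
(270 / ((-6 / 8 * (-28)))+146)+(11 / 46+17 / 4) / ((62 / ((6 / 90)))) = 95145611 / 598920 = 158.86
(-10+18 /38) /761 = -0.01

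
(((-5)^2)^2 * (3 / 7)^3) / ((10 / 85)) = 286875 / 686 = 418.19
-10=-10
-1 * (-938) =938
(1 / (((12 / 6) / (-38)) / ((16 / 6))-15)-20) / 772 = -11453 / 440619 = -0.03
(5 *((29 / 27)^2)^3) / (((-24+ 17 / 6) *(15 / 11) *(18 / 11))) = -71973621841 / 442821618927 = -0.16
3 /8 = 0.38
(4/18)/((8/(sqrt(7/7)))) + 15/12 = 23/18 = 1.28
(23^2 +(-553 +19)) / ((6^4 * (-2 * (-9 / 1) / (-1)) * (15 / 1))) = 1 / 69984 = 0.00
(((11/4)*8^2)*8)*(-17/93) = -23936/93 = -257.38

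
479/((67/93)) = 44547/67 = 664.88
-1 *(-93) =93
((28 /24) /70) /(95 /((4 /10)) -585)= -1 /20850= -0.00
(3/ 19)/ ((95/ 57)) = 9/ 95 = 0.09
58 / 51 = 1.14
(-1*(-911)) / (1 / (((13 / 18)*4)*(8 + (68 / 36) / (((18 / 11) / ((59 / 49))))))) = 882741691 / 35721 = 24712.12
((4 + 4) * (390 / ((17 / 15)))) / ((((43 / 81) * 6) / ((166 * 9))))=943909200 / 731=1291257.46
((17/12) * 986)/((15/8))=744.98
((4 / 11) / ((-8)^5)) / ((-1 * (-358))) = -1 / 32260096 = -0.00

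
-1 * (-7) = 7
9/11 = 0.82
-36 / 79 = -0.46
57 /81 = 19 /27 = 0.70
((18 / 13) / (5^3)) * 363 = 6534 / 1625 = 4.02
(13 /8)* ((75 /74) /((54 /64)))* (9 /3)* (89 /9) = 57850 /999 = 57.91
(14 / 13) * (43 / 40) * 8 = 9.26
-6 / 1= -6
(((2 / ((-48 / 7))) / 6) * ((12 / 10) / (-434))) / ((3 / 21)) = 7 / 7440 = 0.00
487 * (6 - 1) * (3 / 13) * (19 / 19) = 7305 / 13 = 561.92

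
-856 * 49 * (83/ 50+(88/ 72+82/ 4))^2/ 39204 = -290232776806/ 496175625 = -584.94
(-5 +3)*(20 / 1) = -40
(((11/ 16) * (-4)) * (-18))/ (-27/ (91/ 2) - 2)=-9009/ 472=-19.09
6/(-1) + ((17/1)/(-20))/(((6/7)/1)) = -839/120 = -6.99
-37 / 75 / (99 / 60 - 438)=148 / 130905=0.00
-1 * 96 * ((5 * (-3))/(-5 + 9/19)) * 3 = -41040/43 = -954.42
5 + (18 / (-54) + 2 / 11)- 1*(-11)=523 / 33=15.85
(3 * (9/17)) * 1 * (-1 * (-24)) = 648/17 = 38.12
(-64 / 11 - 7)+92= 871 / 11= 79.18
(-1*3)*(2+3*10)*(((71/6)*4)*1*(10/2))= -22720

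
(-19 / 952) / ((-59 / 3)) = 0.00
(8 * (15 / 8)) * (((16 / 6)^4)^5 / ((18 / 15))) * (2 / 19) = 28823037615171174400 / 66248903619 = 435071918.79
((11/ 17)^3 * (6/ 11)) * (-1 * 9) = -6534/ 4913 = -1.33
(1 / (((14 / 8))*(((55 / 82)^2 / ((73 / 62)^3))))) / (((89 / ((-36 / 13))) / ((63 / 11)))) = -423751549896 / 1146928922425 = -0.37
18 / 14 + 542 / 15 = 3929 / 105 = 37.42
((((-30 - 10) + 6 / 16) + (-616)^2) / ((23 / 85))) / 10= 51600627 / 368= 140219.10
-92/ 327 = -0.28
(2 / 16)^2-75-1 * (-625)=35201 / 64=550.02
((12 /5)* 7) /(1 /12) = 1008 /5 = 201.60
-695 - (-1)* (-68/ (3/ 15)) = -1035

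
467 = 467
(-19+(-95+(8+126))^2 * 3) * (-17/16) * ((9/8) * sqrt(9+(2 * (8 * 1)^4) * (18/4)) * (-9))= 293301 * sqrt(4097)/2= 9386777.64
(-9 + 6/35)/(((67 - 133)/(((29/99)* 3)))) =2987/25410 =0.12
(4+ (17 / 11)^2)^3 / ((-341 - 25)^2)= 461889917 / 237311225316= 0.00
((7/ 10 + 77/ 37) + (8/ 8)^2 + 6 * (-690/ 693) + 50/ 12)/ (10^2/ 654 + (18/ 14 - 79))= -9193823/ 361289830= -0.03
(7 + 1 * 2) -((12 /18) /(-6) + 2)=7.11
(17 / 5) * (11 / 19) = 187 / 95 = 1.97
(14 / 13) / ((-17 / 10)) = -140 / 221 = -0.63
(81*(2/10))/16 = 81/80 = 1.01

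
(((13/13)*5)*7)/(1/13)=455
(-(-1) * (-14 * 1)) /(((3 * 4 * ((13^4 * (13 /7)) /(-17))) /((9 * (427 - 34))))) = 982107 /742586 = 1.32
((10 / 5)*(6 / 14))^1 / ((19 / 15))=90 / 133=0.68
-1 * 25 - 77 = -102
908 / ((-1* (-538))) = 1.69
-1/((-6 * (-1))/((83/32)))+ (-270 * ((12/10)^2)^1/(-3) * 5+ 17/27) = 1120085/1728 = 648.20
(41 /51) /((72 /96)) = 164 /153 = 1.07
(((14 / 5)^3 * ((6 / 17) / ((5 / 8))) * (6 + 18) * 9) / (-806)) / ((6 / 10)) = -4741632 / 856375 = -5.54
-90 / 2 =-45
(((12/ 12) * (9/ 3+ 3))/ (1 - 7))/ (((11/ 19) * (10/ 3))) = -57/ 110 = -0.52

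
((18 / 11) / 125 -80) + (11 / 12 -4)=-1370659 / 16500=-83.07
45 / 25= 9 / 5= 1.80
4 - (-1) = 5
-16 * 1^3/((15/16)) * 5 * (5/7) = -1280/21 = -60.95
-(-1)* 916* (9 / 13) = 634.15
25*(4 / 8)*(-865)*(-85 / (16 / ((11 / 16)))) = 20219375 / 512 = 39490.97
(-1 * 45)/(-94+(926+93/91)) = -819/15161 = -0.05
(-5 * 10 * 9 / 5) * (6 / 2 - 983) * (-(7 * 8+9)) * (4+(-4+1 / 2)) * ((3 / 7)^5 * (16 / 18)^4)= -26624000 / 1029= -25873.66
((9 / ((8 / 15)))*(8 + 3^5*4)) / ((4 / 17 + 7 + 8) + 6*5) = 365.59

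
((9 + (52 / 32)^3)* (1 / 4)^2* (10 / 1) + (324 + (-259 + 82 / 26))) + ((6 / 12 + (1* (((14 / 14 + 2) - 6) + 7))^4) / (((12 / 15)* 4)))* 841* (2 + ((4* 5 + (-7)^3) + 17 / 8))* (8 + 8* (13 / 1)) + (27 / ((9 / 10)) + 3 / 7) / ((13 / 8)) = -897373425475629 / 372736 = -2407530867.63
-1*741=-741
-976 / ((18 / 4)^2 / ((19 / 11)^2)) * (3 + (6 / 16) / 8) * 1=-1431365 / 3267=-438.13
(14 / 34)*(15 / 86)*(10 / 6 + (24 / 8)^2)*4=2240 / 731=3.06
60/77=0.78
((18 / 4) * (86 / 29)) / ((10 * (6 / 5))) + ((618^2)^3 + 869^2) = 6462325657923013589 / 116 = 55709703947612186.11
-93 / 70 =-1.33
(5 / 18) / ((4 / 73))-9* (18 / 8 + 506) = -328981 / 72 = -4569.18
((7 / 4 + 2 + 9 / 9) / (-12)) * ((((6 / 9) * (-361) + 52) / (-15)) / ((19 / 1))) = -283 / 1080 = -0.26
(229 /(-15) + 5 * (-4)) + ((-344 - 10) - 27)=-6244 /15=-416.27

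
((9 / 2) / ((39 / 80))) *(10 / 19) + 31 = 8857 / 247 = 35.86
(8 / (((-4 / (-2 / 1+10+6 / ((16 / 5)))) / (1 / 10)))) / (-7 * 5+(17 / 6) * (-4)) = 237 / 5560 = 0.04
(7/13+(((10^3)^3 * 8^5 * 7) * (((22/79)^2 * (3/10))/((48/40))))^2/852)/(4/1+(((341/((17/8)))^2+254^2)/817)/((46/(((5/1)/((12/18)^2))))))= 27191162951673415991296630759411908843658/36338269769097172773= 748278966622603248282.15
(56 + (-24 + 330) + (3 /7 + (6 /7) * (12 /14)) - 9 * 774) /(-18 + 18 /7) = 323539 /756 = 427.96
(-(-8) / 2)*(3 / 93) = 4 / 31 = 0.13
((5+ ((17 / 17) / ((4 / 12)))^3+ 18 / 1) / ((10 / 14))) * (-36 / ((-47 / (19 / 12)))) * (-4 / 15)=-1064 / 47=-22.64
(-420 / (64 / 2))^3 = -2260.99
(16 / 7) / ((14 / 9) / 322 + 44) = 3312 / 63763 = 0.05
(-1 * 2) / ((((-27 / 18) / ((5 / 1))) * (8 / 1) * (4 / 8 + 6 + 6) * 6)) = 1 / 90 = 0.01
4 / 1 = 4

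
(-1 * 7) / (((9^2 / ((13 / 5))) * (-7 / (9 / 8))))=13 / 360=0.04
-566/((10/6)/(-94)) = 159612/5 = 31922.40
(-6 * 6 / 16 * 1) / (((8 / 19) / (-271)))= 46341 / 32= 1448.16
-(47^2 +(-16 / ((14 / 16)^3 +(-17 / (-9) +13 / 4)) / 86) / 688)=-109328229943 / 49492183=-2209.00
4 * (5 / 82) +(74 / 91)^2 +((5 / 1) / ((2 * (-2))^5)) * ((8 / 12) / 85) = 8024556991 / 8865572352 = 0.91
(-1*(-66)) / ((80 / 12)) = 99 / 10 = 9.90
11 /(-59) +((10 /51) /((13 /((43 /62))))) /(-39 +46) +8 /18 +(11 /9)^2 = 401838499 /229186503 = 1.75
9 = 9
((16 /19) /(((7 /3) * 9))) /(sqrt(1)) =16 /399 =0.04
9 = 9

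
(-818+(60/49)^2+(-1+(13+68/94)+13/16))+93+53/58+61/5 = -182439084917/261805040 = -696.85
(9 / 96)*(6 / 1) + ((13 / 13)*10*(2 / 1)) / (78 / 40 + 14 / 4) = 7381 / 1744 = 4.23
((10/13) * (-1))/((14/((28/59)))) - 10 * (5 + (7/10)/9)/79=-364739/545337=-0.67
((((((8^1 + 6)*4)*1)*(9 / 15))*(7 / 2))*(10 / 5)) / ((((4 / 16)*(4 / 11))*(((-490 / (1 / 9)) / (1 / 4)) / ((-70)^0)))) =-0.15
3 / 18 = 1 / 6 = 0.17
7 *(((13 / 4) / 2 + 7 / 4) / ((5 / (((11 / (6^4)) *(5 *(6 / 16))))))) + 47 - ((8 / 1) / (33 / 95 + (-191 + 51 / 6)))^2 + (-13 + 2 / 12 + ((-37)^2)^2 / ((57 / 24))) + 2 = 55171671368172619781 / 69912191198208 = 789156.66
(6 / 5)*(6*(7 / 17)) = 252 / 85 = 2.96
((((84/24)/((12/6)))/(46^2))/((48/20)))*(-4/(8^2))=-35/1625088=-0.00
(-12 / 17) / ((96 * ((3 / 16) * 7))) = -2 / 357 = -0.01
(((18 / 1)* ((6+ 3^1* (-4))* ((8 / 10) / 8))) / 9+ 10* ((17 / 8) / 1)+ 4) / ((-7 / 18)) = -4329 / 70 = -61.84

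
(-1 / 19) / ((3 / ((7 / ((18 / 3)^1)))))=-0.02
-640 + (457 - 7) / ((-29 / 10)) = -795.17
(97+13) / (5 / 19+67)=1045 / 639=1.64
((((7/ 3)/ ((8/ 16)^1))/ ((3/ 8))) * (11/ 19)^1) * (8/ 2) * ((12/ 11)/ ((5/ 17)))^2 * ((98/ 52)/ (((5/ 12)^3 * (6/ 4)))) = 6886.12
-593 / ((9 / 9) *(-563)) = 593 / 563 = 1.05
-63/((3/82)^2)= -47068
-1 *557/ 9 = -557/ 9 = -61.89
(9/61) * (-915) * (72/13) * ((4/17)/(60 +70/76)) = -295488/102323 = -2.89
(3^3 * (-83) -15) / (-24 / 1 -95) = 18.96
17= 17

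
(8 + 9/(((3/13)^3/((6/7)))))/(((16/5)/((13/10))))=28925/112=258.26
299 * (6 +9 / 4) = 9867 / 4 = 2466.75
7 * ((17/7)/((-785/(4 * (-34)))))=2.95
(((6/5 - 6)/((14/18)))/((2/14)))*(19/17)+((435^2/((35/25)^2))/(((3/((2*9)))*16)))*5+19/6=18090130861/99960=180973.70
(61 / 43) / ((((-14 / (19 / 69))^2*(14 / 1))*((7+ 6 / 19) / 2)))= 418399 / 39042313884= 0.00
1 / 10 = 0.10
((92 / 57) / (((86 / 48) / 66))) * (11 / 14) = 267168 / 5719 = 46.72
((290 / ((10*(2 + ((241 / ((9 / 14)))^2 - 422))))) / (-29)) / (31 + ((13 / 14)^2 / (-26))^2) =-55566 / 241374600757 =-0.00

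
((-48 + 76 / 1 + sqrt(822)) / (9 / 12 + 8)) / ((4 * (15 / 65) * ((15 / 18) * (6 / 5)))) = 52 / 15 + 13 * sqrt(822) / 105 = 7.02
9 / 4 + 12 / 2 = 33 / 4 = 8.25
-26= -26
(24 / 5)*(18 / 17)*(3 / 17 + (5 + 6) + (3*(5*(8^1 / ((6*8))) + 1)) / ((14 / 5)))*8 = 1080864 / 2023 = 534.29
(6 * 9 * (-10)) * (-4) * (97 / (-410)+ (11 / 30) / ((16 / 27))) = 67689 / 82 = 825.48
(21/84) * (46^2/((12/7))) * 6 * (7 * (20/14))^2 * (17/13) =3147550/13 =242119.23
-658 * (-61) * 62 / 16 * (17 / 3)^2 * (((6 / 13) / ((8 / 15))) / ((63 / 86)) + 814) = 3810770863439 / 936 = 4071336392.56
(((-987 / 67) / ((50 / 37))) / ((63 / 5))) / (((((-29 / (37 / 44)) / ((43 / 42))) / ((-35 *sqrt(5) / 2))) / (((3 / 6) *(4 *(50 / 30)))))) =-13833745 *sqrt(5) / 9233136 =-3.35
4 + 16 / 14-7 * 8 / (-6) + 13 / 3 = 395 / 21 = 18.81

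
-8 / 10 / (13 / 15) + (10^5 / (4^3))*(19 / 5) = 154351 / 26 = 5936.58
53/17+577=9862/17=580.12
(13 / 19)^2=0.47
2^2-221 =-217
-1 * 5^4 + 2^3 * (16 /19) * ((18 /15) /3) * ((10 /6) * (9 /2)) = -11491 /19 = -604.79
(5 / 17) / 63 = 5 / 1071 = 0.00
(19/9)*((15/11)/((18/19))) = 1805/594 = 3.04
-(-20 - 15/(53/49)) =1795/53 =33.87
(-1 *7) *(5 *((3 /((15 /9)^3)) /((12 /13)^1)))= -2457 /100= -24.57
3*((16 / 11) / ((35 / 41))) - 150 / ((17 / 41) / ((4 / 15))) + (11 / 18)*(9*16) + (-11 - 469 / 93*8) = -33296887 / 608685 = -54.70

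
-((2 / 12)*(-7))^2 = -49 / 36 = -1.36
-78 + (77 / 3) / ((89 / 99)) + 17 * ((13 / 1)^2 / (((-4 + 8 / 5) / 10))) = -6418831 / 534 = -12020.28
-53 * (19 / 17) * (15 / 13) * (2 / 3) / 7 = -10070 / 1547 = -6.51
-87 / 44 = -1.98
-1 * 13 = -13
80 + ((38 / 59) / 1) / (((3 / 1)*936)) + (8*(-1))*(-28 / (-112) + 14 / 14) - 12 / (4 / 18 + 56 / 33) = 501656621 / 7869420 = 63.75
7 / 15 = 0.47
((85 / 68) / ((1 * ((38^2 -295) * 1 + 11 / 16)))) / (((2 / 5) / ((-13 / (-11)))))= 10 / 3113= 0.00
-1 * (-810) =810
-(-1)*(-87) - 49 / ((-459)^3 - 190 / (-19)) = -8413123454 / 96702569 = -87.00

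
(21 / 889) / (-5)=-0.00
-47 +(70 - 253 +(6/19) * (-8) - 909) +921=-4190/19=-220.53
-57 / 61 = -0.93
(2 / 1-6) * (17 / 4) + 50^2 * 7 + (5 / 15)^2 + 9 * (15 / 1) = 17618.11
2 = 2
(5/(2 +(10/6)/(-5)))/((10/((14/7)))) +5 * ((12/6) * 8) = 403/5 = 80.60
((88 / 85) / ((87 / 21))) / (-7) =-88 / 2465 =-0.04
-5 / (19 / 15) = -75 / 19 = -3.95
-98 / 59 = -1.66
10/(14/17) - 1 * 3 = 64/7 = 9.14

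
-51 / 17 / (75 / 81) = -81 / 25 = -3.24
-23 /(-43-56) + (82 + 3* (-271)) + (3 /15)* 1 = -361631 /495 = -730.57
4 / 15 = 0.27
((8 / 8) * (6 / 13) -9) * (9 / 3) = -333 / 13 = -25.62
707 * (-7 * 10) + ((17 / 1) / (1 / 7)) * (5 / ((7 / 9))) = -48725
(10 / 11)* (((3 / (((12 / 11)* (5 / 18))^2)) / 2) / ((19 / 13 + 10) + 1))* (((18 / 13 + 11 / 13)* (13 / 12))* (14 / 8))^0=143 / 120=1.19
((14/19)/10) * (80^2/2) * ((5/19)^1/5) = 4480/361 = 12.41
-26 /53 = -0.49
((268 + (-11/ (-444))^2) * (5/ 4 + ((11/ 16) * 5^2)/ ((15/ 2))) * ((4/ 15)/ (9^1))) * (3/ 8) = 898153673/ 85162752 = 10.55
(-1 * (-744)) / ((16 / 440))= 20460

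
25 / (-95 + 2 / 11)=-275 / 1043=-0.26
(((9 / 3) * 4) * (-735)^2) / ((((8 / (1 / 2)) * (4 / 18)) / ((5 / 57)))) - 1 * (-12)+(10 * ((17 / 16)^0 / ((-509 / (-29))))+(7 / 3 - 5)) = 37123859419 / 232104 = 159944.94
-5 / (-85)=1 / 17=0.06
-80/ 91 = -0.88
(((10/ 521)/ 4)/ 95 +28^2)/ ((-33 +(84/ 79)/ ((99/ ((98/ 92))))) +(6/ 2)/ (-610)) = -283861254075465/ 11945879118347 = -23.76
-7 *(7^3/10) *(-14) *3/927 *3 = 16807/515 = 32.63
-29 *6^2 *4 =-4176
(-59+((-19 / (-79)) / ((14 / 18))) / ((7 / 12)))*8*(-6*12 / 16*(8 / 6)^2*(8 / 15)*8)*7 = 927076352 / 8295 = 111763.27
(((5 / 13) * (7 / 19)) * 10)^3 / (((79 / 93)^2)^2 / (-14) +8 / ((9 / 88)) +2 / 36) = 22450910950125000 / 617380328899242649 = 0.04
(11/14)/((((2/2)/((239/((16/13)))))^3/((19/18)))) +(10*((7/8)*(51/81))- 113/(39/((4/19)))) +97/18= 4645034987757751/764854272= 6073098.05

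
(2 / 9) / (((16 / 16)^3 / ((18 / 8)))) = 1 / 2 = 0.50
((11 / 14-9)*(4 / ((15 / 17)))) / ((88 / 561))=-6647 / 28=-237.39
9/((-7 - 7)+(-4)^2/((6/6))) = 9/2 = 4.50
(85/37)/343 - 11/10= -138751/126910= -1.09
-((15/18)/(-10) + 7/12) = -1/2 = -0.50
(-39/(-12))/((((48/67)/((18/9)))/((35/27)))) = 30485/2592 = 11.76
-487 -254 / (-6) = -1334 / 3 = -444.67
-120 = -120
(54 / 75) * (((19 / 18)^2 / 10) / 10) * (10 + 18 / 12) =8303 / 90000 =0.09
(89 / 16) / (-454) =-89 / 7264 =-0.01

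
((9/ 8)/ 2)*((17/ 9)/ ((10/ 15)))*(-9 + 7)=-51/ 16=-3.19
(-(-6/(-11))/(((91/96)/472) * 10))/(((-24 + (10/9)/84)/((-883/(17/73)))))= -473164125696/110209385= -4293.32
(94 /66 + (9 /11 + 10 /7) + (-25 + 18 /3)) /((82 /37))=-131017 /18942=-6.92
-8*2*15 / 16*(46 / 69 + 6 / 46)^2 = -15125 / 1587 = -9.53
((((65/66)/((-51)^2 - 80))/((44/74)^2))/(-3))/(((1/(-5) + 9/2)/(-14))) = 3114475/2597119074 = 0.00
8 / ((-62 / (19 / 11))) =-76 / 341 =-0.22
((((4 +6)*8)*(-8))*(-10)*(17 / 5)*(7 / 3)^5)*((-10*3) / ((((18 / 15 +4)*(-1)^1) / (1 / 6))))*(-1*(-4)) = 18286016000 / 3159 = 5788545.74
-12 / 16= -3 / 4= -0.75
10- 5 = 5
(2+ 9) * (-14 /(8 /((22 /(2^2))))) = -847 /8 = -105.88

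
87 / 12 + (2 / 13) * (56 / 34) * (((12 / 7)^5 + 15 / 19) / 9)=930235585 / 120981588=7.69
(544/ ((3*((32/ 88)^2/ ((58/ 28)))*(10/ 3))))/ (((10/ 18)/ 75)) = 1610631/ 14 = 115045.07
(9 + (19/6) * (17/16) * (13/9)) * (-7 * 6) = -83825/144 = -582.12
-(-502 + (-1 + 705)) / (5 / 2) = -404 / 5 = -80.80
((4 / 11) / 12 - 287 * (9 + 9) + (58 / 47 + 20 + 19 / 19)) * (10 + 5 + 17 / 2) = -120877.79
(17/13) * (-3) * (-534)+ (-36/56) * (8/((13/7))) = 27198/13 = 2092.15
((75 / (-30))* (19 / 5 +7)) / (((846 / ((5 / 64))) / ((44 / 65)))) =-33 / 19552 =-0.00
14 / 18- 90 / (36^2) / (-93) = 5213 / 6696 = 0.78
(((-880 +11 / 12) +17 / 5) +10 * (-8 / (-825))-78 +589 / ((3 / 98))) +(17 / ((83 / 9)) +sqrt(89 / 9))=sqrt(89) / 3 +1001867239 / 54780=18292.07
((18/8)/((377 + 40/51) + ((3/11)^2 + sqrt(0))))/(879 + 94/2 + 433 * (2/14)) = 129591/21498882520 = 0.00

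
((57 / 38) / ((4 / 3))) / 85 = 9 / 680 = 0.01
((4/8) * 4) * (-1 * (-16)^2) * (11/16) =-352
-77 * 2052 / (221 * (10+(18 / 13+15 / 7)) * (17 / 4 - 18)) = 402192 / 104635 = 3.84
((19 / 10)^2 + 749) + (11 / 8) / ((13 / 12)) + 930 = 2189043 / 1300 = 1683.88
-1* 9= -9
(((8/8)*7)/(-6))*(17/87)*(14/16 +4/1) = -1547/1392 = -1.11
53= 53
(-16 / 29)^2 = 256 / 841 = 0.30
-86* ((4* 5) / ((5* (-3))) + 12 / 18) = 172 / 3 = 57.33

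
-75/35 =-15/7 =-2.14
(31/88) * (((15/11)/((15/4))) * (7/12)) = 217/2904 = 0.07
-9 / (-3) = 3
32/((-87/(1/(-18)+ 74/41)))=-20656/32103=-0.64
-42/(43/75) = -3150/43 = -73.26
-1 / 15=-0.07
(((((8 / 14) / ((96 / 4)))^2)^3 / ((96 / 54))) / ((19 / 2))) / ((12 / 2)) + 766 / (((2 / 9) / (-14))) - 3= -26843824314381311 / 556221883392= -48261.00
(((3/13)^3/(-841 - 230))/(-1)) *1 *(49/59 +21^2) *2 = 22344/2203591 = 0.01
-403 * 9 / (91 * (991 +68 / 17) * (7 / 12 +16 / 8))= -108 / 6965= -0.02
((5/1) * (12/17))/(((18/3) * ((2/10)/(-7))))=-350/17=-20.59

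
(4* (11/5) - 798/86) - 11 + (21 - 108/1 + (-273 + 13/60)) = -957857/2580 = -371.26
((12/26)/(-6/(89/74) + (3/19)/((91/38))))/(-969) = 623/6439005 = 0.00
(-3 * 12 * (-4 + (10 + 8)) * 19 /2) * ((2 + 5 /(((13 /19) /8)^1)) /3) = -1254456 /13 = -96496.62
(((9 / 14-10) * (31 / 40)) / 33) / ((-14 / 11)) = 4061 / 23520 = 0.17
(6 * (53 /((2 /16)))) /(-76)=-636 /19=-33.47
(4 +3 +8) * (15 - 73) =-870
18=18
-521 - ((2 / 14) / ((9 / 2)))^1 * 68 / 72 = -295424 / 567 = -521.03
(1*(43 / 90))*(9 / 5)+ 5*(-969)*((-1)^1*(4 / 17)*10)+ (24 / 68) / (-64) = 11400.85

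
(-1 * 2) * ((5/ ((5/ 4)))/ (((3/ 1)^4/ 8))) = -64/ 81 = -0.79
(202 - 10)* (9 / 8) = 216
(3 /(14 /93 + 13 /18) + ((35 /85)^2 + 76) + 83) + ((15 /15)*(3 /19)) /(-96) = 13914417145 /85571744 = 162.61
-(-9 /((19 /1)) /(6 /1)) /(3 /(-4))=-2 /19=-0.11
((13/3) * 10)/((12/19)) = 1235/18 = 68.61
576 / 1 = 576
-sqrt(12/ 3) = -2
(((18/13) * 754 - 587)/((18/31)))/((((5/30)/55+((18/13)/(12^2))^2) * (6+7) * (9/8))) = 2593127680/150471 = 17233.40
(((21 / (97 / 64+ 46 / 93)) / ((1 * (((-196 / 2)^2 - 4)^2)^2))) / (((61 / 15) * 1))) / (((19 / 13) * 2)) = 2821 / 27264486604800000000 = 0.00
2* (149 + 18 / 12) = 301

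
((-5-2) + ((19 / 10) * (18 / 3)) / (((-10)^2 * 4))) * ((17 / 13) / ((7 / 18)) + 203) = -261835597 / 182000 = -1438.66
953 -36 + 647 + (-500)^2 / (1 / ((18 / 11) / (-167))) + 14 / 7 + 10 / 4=-3237331 / 3674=-881.15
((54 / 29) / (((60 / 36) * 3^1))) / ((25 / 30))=324 / 725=0.45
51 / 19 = 2.68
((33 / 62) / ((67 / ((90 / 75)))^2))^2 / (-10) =-176418 / 60516335253125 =-0.00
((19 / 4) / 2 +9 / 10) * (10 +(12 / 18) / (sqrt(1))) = 524 / 15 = 34.93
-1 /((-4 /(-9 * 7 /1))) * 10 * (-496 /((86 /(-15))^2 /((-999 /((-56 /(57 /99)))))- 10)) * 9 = -500443555500 /4839907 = -103399.42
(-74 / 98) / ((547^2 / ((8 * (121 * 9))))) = -322344 / 14661241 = -0.02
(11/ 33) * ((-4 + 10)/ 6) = 1/ 3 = 0.33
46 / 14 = 23 / 7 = 3.29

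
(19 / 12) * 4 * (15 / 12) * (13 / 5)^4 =542659 / 1500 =361.77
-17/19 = -0.89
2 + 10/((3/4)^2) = 178/9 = 19.78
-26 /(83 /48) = -1248 /83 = -15.04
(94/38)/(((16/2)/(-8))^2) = 47/19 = 2.47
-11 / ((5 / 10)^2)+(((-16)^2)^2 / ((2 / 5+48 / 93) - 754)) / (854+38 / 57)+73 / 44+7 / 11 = -17204346965 / 411524564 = -41.81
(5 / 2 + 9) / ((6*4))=23 / 48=0.48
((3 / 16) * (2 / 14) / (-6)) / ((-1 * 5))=1 / 1120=0.00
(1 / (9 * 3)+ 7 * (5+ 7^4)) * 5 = 2273675 / 27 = 84210.19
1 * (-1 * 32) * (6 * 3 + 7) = -800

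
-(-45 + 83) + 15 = -23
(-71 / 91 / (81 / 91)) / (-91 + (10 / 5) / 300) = 3550 / 368523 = 0.01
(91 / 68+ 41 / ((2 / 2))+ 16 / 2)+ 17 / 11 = 38809 / 748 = 51.88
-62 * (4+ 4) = -496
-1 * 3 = -3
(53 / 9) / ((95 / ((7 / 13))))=371 / 11115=0.03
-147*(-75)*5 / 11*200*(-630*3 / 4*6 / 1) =-31255875000 / 11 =-2841443181.82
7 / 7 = 1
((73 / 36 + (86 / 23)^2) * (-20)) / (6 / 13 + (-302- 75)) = 3963349 / 4661019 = 0.85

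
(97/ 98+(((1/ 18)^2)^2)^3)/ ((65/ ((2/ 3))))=863174184602609/ 85027106534823936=0.01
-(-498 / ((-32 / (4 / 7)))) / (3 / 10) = -415 / 14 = -29.64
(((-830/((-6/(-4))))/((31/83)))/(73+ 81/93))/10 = -6889/3435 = -2.01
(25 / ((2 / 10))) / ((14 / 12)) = 750 / 7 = 107.14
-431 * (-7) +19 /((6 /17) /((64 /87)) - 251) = 411155475 /136283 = 3016.92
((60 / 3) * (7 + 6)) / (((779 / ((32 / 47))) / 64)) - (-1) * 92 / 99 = 56083916 / 3624687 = 15.47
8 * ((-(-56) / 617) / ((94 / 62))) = 13888 / 28999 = 0.48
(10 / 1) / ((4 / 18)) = 45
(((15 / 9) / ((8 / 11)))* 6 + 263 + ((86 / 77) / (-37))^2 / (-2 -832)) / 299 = 3746869546027 / 4048108396332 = 0.93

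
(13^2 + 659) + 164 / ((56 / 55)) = 13847 / 14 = 989.07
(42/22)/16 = 21/176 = 0.12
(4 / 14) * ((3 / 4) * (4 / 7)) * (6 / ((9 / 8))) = 32 / 49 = 0.65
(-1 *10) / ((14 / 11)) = -7.86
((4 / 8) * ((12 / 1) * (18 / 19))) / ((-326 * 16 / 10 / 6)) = -405 / 6194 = -0.07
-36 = -36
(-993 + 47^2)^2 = 1478656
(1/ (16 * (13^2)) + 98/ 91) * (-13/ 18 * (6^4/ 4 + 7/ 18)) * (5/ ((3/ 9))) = -28348345/ 7488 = -3785.84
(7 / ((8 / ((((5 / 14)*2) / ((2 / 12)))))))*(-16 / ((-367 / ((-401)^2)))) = 9648060 / 367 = 26288.99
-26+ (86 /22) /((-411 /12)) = -39354 /1507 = -26.11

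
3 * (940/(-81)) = -34.81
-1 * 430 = -430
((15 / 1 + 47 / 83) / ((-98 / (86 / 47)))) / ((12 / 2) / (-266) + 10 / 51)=-53833764 / 32140339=-1.67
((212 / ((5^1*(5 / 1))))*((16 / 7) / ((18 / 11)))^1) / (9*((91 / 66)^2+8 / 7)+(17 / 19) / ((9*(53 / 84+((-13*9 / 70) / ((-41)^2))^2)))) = 2248213367241370496 / 5229558253208625375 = 0.43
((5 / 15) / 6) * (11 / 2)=0.31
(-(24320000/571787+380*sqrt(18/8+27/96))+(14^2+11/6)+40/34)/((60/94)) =-702.02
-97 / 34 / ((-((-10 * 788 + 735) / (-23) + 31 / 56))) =62468 / 6814161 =0.01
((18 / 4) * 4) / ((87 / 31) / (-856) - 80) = -477648 / 2122967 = -0.22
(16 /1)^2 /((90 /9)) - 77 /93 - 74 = -22891 /465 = -49.23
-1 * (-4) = 4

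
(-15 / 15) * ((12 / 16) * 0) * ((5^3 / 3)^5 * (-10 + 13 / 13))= 0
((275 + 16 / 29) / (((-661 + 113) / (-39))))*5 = 1558245 / 15892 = 98.05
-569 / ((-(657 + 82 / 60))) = 17070 / 19751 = 0.86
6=6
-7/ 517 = -0.01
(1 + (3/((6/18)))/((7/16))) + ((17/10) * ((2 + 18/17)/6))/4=9151/420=21.79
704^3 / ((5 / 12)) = 4186963968 / 5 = 837392793.60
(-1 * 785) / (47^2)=-785 / 2209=-0.36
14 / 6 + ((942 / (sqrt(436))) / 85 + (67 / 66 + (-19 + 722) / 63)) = 471 * sqrt(109) / 9265 + 20107 / 1386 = 15.04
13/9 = 1.44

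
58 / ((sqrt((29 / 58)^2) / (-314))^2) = 22874272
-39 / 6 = -13 / 2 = -6.50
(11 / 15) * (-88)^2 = 85184 / 15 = 5678.93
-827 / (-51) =16.22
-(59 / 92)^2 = -3481 / 8464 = -0.41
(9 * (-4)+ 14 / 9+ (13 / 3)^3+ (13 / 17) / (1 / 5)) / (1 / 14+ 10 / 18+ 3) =13.99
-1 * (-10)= 10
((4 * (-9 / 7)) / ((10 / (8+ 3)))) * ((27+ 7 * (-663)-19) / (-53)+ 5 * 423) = -23112144 / 1855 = -12459.38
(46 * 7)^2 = 103684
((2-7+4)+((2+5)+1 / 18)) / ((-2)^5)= -109 / 576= -0.19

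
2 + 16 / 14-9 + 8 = 15 / 7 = 2.14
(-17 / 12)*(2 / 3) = -17 / 18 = -0.94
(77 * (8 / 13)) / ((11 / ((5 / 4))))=70 / 13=5.38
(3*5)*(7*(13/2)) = 1365/2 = 682.50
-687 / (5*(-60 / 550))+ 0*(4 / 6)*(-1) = 2519 / 2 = 1259.50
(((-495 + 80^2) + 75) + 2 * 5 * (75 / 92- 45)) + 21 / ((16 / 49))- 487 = 5115.46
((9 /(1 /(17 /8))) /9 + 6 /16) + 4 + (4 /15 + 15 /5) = 293 /30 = 9.77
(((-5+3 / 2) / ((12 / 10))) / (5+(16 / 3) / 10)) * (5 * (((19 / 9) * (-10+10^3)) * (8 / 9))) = -3657500 / 747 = -4896.25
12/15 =4/5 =0.80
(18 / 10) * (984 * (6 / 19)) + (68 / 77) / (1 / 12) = 569.92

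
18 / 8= 9 / 4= 2.25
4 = 4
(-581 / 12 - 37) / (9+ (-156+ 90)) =1025 / 684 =1.50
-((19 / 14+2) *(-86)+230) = 411 / 7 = 58.71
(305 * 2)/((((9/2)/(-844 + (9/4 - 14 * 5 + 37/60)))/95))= -316801060/27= -11733372.59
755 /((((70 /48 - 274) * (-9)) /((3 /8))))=755 /6541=0.12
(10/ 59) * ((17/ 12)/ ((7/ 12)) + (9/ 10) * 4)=1.02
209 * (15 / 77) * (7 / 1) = 285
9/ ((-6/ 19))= -57/ 2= -28.50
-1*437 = -437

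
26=26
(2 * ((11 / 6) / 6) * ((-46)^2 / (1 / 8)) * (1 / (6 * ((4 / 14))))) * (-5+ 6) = 162932 / 27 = 6034.52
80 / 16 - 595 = -590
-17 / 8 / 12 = -17 / 96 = -0.18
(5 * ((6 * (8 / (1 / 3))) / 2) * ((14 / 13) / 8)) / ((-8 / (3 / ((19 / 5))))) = -4725 / 988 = -4.78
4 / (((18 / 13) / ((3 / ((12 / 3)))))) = 13 / 6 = 2.17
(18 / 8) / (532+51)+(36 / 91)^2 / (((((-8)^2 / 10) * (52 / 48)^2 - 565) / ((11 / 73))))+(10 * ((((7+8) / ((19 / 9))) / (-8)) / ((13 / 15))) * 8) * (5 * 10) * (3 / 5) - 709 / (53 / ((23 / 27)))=-44828735501945335405 / 18142631758647396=-2470.91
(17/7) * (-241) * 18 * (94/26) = -3466062/91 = -38088.59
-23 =-23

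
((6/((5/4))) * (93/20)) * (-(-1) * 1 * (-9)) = -5022/25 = -200.88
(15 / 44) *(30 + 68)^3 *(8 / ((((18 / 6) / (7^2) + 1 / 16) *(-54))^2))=1446273274880 / 25150257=57505.31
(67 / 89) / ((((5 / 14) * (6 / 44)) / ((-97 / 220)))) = -45493 / 6675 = -6.82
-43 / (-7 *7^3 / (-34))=-1462 / 2401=-0.61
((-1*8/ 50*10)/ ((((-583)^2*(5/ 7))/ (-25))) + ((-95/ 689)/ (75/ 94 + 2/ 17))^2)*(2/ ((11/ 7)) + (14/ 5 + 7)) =5594433732/ 22114877785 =0.25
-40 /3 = -13.33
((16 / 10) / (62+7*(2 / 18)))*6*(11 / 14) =2376 / 19775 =0.12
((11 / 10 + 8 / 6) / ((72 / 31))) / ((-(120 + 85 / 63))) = -15841 / 1834800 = -0.01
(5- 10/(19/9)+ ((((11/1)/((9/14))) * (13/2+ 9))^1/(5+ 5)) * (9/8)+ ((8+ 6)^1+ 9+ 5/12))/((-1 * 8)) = -244039/36480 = -6.69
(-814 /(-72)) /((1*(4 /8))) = 407 /18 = 22.61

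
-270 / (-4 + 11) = -38.57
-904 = -904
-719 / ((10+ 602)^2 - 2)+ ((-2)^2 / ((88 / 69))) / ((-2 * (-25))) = 12526249 / 205998100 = 0.06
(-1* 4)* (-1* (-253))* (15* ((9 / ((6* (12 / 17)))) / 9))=-21505 / 6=-3584.17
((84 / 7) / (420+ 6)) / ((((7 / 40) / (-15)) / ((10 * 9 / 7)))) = -108000 / 3479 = -31.04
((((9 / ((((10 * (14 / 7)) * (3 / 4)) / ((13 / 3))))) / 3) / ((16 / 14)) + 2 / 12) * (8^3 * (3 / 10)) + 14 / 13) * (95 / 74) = 441997 / 2405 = 183.78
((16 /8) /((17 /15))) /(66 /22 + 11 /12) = 360 /799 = 0.45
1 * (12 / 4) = 3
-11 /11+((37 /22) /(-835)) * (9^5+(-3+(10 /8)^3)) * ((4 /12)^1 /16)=-196258193 /56432640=-3.48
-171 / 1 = -171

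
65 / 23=2.83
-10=-10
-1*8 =-8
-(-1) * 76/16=19/4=4.75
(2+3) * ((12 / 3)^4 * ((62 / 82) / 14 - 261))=-95861120 / 287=-334010.87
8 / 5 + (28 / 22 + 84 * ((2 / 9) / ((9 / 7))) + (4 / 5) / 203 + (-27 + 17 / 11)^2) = 665.33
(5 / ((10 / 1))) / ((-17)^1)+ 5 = 169 / 34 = 4.97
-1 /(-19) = 1 /19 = 0.05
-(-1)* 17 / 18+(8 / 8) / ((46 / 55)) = 443 / 207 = 2.14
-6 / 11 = -0.55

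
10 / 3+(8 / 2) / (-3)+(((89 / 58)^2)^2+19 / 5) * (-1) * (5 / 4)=-438192661 / 45265984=-9.68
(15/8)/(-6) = -5/16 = -0.31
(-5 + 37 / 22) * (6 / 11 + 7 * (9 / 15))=-19053 / 1210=-15.75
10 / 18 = 5 / 9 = 0.56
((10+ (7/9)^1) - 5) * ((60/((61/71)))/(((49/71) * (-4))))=-1310660/8967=-146.16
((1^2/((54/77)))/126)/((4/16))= 11/243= 0.05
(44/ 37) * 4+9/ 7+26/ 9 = 20819/ 2331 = 8.93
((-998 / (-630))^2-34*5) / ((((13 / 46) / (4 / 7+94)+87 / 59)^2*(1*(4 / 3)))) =-13411800013755077444 / 233092587119535675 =-57.54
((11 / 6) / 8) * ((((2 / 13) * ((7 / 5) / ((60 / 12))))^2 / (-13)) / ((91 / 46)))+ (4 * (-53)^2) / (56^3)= 150388339883 / 2351141520000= 0.06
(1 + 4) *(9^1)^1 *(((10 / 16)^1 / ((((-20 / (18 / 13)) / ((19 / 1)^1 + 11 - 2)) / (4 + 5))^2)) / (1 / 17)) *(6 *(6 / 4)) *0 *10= 0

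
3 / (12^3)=1 / 576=0.00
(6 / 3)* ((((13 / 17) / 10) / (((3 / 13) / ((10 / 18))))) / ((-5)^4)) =169 / 286875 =0.00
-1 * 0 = 0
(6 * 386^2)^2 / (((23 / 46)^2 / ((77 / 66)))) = 3729567746688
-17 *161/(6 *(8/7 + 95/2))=-19159/2043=-9.38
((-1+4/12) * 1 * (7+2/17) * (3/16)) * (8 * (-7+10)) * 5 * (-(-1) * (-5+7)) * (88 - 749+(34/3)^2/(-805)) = 141177.01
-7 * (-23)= 161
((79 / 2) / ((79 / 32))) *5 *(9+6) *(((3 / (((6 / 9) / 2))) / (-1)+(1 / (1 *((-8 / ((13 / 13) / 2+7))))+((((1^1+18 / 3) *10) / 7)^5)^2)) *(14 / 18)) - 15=27999999972130 / 3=9333333324043.33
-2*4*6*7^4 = -115248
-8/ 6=-4/ 3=-1.33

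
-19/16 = -1.19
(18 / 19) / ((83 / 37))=666 / 1577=0.42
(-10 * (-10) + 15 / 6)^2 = 42025 / 4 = 10506.25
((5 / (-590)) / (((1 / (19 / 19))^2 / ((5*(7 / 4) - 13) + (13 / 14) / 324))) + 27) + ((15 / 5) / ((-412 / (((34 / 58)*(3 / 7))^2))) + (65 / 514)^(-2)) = 122817906053613413 / 1371238590430800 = 89.57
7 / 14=1 / 2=0.50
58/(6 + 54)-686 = -20551/30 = -685.03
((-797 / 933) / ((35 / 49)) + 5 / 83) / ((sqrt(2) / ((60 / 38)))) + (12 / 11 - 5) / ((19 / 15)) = -645 / 209 - 439732 *sqrt(2) / 490447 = -4.35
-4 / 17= -0.24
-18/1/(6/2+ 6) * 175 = -350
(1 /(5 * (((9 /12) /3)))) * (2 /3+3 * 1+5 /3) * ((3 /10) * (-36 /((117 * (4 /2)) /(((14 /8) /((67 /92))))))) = -10304 /21775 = -0.47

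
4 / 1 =4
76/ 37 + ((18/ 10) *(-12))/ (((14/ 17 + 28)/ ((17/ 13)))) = 632878/ 589225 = 1.07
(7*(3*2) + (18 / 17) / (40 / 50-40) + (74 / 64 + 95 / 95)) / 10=1176309 / 266560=4.41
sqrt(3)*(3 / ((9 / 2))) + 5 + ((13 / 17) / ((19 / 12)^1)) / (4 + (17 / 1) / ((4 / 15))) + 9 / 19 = 2*sqrt(3) / 3 + 479752 / 87533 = 6.64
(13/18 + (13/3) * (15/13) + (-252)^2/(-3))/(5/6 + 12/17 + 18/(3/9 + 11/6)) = -84183541/39171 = -2149.13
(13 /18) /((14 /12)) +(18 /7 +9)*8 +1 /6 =1307 /14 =93.36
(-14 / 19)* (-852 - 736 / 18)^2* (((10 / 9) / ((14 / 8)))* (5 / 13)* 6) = -51661836800 / 60021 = -860729.36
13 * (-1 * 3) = -39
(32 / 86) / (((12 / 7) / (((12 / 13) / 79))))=112 / 44161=0.00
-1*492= -492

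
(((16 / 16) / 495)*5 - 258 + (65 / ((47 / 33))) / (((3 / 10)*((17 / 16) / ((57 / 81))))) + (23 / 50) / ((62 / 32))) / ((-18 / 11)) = 28873273423 / 300943350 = 95.94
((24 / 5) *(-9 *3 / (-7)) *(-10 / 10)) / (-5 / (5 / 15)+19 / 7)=324 / 215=1.51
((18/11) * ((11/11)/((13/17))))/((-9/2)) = -68/143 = -0.48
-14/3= -4.67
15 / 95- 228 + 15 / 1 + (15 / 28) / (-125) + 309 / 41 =-111955437 / 545300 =-205.31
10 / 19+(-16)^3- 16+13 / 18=-4110.75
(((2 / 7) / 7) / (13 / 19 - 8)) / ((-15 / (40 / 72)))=38 / 183897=0.00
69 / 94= 0.73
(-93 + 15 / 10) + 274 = 365 / 2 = 182.50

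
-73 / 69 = -1.06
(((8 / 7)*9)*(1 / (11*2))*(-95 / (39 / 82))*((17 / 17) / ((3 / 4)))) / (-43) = 124640 / 43043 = 2.90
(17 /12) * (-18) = -25.50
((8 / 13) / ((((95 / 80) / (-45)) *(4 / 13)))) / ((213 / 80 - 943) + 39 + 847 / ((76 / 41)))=115200 / 675493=0.17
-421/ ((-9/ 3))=421/ 3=140.33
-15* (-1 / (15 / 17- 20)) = -51 / 65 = -0.78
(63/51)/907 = 21/15419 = 0.00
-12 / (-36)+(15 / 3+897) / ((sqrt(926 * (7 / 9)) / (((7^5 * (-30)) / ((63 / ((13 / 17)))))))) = 1 / 3- 20110090 * sqrt(6482) / 7871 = -205701.71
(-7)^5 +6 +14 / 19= -319205 / 19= -16800.26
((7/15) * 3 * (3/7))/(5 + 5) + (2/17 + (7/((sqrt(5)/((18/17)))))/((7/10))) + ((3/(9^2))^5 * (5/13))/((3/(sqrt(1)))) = 84500717573/475666267050 + 36 * sqrt(5)/17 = 4.91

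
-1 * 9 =-9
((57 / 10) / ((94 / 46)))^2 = 1718721 / 220900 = 7.78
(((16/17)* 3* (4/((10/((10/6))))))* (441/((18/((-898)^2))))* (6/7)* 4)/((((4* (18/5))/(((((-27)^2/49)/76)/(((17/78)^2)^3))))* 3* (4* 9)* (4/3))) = 6129062734706159040/54575043509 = 112305228.56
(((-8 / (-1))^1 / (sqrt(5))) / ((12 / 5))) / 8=sqrt(5) / 12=0.19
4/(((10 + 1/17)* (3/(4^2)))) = 1088/513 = 2.12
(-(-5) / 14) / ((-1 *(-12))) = 5 / 168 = 0.03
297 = 297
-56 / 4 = -14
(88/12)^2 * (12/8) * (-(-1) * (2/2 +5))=484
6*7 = 42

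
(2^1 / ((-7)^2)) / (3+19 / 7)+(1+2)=421 / 140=3.01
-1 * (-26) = 26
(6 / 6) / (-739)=-1 / 739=-0.00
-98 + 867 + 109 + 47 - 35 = 890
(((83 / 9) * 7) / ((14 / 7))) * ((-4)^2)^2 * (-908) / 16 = -468931.56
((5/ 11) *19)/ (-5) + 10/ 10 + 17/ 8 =123/ 88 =1.40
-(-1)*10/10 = 1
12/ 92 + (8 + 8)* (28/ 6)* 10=51529/ 69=746.80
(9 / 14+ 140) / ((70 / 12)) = 5907 / 245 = 24.11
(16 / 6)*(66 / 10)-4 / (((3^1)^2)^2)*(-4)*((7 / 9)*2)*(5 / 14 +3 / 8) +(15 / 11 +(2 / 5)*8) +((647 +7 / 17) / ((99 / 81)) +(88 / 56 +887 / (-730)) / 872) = 335363692862791 / 607444382160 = 552.09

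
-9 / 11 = -0.82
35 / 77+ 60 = 665 / 11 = 60.45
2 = 2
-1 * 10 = -10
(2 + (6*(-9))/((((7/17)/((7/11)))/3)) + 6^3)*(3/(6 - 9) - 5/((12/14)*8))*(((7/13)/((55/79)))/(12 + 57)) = 0.63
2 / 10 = 1 / 5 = 0.20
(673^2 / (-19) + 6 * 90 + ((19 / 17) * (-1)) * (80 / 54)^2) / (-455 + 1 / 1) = 5486574517 / 106902018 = 51.32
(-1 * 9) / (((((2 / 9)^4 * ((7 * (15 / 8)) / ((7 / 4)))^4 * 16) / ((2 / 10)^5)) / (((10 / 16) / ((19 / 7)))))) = -5103 / 950000000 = -0.00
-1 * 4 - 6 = -10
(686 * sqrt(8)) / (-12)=-343 * sqrt(2) / 3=-161.69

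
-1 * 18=-18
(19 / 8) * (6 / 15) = 19 / 20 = 0.95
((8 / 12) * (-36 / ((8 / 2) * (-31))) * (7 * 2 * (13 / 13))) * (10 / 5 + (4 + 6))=1008 / 31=32.52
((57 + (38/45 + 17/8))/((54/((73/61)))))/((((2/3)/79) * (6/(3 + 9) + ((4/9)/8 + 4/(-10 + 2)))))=2834.79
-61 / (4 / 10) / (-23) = 305 / 46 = 6.63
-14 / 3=-4.67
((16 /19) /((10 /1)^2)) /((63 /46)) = 184 /29925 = 0.01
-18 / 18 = -1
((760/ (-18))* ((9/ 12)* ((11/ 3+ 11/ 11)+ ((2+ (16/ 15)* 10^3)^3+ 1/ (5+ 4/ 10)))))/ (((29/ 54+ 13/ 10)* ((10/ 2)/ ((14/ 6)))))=-21913522854755/ 2232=-9817886583.67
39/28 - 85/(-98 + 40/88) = 68027/30044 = 2.26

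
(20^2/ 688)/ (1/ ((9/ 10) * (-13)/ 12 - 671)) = -390.68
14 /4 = 3.50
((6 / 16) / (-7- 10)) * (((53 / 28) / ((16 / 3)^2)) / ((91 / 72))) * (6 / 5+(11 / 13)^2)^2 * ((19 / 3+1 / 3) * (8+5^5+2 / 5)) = -176295176258391 / 1979437241600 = -89.06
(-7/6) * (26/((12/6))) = -91/6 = -15.17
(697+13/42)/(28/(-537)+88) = 5242373/661192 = 7.93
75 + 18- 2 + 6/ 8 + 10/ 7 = 2609/ 28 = 93.18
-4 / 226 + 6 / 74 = 265 / 4181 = 0.06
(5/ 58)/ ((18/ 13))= 65/ 1044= 0.06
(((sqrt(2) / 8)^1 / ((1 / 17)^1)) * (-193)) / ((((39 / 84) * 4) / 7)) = -160769 * sqrt(2) / 104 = -2186.17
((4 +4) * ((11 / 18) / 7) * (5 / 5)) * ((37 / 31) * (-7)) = -1628 / 279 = -5.84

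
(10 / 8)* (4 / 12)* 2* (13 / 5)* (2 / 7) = 13 / 21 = 0.62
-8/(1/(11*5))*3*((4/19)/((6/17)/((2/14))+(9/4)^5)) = -30638080/6629993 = -4.62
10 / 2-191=-186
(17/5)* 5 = 17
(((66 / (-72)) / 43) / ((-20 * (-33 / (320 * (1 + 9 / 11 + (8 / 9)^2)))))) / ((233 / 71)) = -0.01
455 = 455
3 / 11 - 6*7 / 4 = -10.23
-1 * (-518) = 518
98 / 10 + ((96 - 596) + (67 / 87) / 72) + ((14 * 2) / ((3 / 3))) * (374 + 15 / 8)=314274611 / 31320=10034.31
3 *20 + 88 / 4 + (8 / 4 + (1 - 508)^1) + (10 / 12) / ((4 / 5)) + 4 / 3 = -3365 / 8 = -420.62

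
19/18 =1.06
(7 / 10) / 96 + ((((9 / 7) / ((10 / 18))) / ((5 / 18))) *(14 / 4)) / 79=142733 / 379200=0.38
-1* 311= -311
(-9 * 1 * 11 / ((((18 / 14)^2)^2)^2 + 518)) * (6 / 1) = -3424291794 / 3029213639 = -1.13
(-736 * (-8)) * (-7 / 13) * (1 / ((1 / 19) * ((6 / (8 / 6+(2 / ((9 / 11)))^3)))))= -4549834240 / 28431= -160030.75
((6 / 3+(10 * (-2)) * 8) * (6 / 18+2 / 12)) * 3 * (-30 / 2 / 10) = 711 / 2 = 355.50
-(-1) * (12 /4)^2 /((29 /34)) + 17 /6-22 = -1499 /174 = -8.61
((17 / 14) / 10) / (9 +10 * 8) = 17 / 12460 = 0.00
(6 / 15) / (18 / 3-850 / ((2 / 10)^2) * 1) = -1 / 53110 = -0.00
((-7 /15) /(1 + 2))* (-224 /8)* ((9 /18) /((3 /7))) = 686 /135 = 5.08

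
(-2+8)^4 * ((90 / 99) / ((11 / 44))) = 51840 / 11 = 4712.73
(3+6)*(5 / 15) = 3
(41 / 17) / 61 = 41 / 1037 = 0.04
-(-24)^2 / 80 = -36 / 5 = -7.20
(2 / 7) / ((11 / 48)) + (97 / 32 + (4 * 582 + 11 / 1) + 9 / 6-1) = 5775069 / 2464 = 2343.78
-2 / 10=-1 / 5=-0.20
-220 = -220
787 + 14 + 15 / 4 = 3219 / 4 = 804.75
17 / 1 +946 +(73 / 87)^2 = 7294276 / 7569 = 963.70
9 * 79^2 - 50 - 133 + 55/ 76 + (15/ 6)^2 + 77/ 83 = 176604765/ 3154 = 55993.90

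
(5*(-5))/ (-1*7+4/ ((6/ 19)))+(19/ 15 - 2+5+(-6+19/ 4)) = -1423/ 1020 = -1.40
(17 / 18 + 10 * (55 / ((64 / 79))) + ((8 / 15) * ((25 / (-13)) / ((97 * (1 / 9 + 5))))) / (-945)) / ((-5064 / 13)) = -4416766985 / 2530703616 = -1.75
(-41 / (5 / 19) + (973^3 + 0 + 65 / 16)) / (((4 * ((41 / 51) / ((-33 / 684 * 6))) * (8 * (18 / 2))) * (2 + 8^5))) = -13780660792327 / 392107468800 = -35.15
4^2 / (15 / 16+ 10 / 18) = 2304 / 215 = 10.72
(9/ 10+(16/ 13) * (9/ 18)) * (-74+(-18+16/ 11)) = -98106/ 715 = -137.21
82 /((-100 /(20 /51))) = -82 /255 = -0.32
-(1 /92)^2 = -1 /8464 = -0.00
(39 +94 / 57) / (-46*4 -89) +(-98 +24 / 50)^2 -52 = 13140710837 / 1389375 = 9458.00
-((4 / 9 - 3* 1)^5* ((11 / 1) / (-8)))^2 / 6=-5012607856851529 / 1338925209984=-3743.75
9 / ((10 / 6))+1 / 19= 518 / 95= 5.45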